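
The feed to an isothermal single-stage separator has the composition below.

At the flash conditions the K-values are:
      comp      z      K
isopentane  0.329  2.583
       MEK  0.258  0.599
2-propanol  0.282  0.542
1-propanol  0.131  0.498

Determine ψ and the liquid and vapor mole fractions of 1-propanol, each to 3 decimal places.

ψ = 0.315, x_1-propanol = 0.156, y_1-propanol = 0.077

Newton–Raphson from ψ = 0.63:
  ψ = 0.630: g = -0.1554, g' = -0.468 → ψ = 0.298
  ψ = 0.298: g = 0.0093, g' = -0.559 → ψ = 0.315
Converged at ψ = 0.315.
Compositions from xᵢ = zᵢ/(1+ψ(Kᵢ−1)), yᵢ = Kᵢxᵢ:
  isopentane: x = 0.220, y = 0.567
  MEK: x = 0.295, y = 0.177
  2-propanol: x = 0.330, y = 0.179
  1-propanol: x = 0.156, y = 0.077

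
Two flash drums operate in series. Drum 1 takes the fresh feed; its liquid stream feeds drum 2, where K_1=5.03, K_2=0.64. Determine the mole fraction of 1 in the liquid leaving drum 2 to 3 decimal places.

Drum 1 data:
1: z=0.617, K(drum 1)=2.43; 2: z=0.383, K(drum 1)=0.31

x_1 (drum 2) = 0.082

Drum 1:
Let ψ₁ = V/F and solve Σ zᵢ(Kᵢ−1)/(1+ψ₁(Kᵢ−1)) = 0.
g(0) = ΣzᵢKᵢ − 1 = 0.618 and g(1) = 1 − Σzᵢ/Kᵢ = -0.489, so a root lies in (0, 1).
Iterate (Newton) starting at ψ₁ = 0.49:
  ψ₁ = 0.490: g = 0.1195, g' = -0.852 → ψ₁ = 0.630
  ψ₁ = 0.630: g = -0.0035, g' = -0.920 → ψ₁ = 0.626
Converged at ψ₁ = 0.626.
Drum-1 compositions:
  1: x = 0.325, y = 0.791
  2: x = 0.675, y = 0.209
Drum-2 feed = drum-1 liquid: z₂ = (0.3255, 0.6745).
Drum 2:
Material balance + equilibrium reduce to Σ zᵢ(Kᵢ−1)/(1+ψ₂(Kᵢ−1)) = 0.
g(0) = ΣzᵢKᵢ − 1 = 1.069 and g(1) = 1 − Σzᵢ/Kᵢ = -0.119, so a root lies in (0, 1).
Binary case is linear: z₁(K₁−1)(1+ψ₂(K₂−1)) + z₂(K₂−1)(1+ψ₂(K₁−1)) = 0
⇒ ψ₂ = [z₁(K₁−1)+z₂(K₂−1)] / [−(K₁−1)(K₂−1)] = 1.0688/1.4508 = 0.737
  1: x = 0.082, y = 0.412
  2: x = 0.918, y = 0.588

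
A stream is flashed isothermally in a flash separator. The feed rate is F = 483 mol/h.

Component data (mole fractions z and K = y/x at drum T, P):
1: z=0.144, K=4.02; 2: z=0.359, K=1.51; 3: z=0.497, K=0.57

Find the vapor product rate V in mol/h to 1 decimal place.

V = 298.3 mol/h

Rachford–Rice: g(V/F) = Σ zᵢ(Kᵢ−1)/(1+V/F(Kᵢ−1)) = 0.
g(0) = ΣzᵢKᵢ − 1 = 0.404 and g(1) = 1 − Σzᵢ/Kᵢ = -0.145, so a root lies in (0, 1).
Newton iteration, V/F⁰ = 0.5:
  V/F = 0.500: g = 0.0469, g' = -0.417 → V/F = 0.613
  V/F = 0.613: g = 0.0020, g' = -0.385 → V/F = 0.618
Converged at V/F = 0.618.
Then V = V/F·F = 0.6177·483 = 298.3 mol/h and L = F − V = 184.7 mol/h.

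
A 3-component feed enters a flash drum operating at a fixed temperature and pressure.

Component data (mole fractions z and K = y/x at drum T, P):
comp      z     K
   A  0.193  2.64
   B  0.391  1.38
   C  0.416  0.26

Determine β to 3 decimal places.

β = 0.223

Material balance + equilibrium reduce to Σ zᵢ(Kᵢ−1)/(1+β(Kᵢ−1)) = 0.
Feasibility: ΣzᵢKᵢ = 1.157, Σzᵢ/Kᵢ = 1.956 — both > 1, two phases present.
Newton–Raphson from β = 0.5:
  β = 0.500: g = -0.1899, g' = -0.771 → β = 0.254
  β = 0.254: g = -0.0199, g' = -0.651 → β = 0.223
Converged at β = 0.223.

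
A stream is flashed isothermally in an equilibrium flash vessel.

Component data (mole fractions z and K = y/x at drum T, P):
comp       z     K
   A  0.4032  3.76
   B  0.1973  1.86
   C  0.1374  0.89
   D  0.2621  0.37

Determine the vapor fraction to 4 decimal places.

ψ = 0.9195

Let ψ = V/F and solve Σ zᵢ(Kᵢ−1)/(1+ψ(Kᵢ−1)) = 0.
g(0) = ΣzᵢKᵢ − 1 = 1.1023 and g(1) = 1 − Σzᵢ/Kᵢ = -0.0761, so a root lies in (0, 1).
Newton iteration, ψ⁰ = 0.5:
  ψ = 0.5000: g = 0.32918, g' = -0.8372 → ψ = 0.8932
  ψ = 0.8932: g = 0.02272, g' = -0.8486 → ψ = 0.9200
  ψ = 0.9200: g = -0.00043, g' = -0.8813 → ψ = 0.9195
Converged at ψ = 0.9195.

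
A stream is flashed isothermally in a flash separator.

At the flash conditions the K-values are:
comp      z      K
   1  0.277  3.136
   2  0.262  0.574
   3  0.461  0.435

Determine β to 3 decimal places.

Let β = V/F and solve Σ zᵢ(Kᵢ−1)/(1+β(Kᵢ−1)) = 0.
Check two-phase: ΣzᵢKᵢ = 1.220 > 1 and Σzᵢ/Kᵢ = 1.605 > 1, so g(0) = 0.220 > 0 and g(1) = -0.605 < 0.
Newton iteration, β⁰ = 0.38:
  β = 0.380: g = -0.1383, g' = -0.691 → β = 0.180
  β = 0.180: g = 0.0165, g' = -0.897 → β = 0.198
  β = 0.198: g = 0.0003, g' = -0.867 → β = 0.199
Converged at β = 0.199.

β = 0.199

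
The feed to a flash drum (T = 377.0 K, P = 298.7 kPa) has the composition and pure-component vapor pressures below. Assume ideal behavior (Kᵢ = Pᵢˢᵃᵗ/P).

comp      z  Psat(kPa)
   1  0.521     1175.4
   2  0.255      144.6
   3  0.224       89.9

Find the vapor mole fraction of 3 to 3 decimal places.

y_3 = 0.130

Raoult's law: Kᵢ = Pᵢˢᵃᵗ/P = Pᵢˢᵃᵗ/298.7.
  K_1 = 1175.4/298.7 = 3.93505, K_2 = 144.6/298.7 = 0.48410, K_3 = 89.9/298.7 = 0.30097
Rachford–Rice: g(β) = Σ zᵢ(Kᵢ−1)/(1+β(Kᵢ−1)) = 0.
g(0) = ΣzᵢKᵢ − 1 = 1.241 and g(1) = 1 − Σzᵢ/Kᵢ = -0.403, so a root lies in (0, 1).
Newton iteration, β⁰ = 0.34:
  β = 0.340: g = 0.4004, g' = -1.413 → β = 0.623
  β = 0.623: g = 0.0689, g' = -1.052 → β = 0.689
Converged at β = 0.689.
Compositions from xᵢ = zᵢ/(1+β(Kᵢ−1)), yᵢ = Kᵢxᵢ:
  1: x = 0.172, y = 0.678
  2: x = 0.396, y = 0.191
  3: x = 0.432, y = 0.130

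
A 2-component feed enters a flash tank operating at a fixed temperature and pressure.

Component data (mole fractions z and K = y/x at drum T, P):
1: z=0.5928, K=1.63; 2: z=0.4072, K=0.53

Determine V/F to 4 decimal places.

V/F = 0.6149

Material balance + equilibrium reduce to Σ zᵢ(Kᵢ−1)/(1+V/F(Kᵢ−1)) = 0.
Check two-phase: ΣzᵢKᵢ = 1.1821 > 1 and Σzᵢ/Kᵢ = 1.1320 > 1, so g(0) = 0.1821 > 0 and g(1) = -0.1320 < 0.
Binary case is linear: z₁(K₁−1)(1+V/F(K₂−1)) + z₂(K₂−1)(1+V/F(K₁−1)) = 0
⇒ V/F = [z₁(K₁−1)+z₂(K₂−1)] / [−(K₁−1)(K₂−1)] = 0.18208/0.29610 = 0.6149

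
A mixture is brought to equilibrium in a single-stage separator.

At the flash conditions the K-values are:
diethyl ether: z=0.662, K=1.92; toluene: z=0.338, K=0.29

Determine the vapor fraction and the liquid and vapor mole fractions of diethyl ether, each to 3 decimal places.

ψ = 0.565, x_diethyl ether = 0.436, y_diethyl ether = 0.836

Rachford–Rice: g(ψ) = Σ zᵢ(Kᵢ−1)/(1+ψ(Kᵢ−1)) = 0.
Check two-phase: ΣzᵢKᵢ = 1.369 > 1 and Σzᵢ/Kᵢ = 1.510 > 1, so g(0) = 0.369 > 0 and g(1) = -0.510 < 0.
Iterate (Newton) starting at ψ = 0.6:
  ψ = 0.600: g = -0.0257, g' = -0.750 → ψ = 0.566
  ψ = 0.566: g = -0.0006, g' = -0.718 → ψ = 0.565
Converged at ψ = 0.565.
Compositions from xᵢ = zᵢ/(1+ψ(Kᵢ−1)), yᵢ = Kᵢxᵢ:
  diethyl ether: x = 0.436, y = 0.836
  toluene: x = 0.564, y = 0.164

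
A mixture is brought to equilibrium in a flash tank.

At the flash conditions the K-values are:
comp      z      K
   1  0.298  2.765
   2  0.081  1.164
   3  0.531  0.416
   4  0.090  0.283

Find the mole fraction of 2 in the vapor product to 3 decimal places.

y_2 = 0.092

Let ψ = V/F and solve Σ zᵢ(Kᵢ−1)/(1+ψ(Kᵢ−1)) = 0.
g(0) = ΣzᵢKᵢ − 1 = 0.165 and g(1) = 1 − Σzᵢ/Kᵢ = -0.772, so a root lies in (0, 1).
Newton iteration, ψ⁰ = 0.46:
  ψ = 0.460: g = -0.2177, g' = -0.726 → ψ = 0.160
  ψ = 0.160: g = 0.0079, g' = -0.846 → ψ = 0.170
Converged at ψ = 0.170.
Compositions from xᵢ = zᵢ/(1+ψ(Kᵢ−1)), yᵢ = Kᵢxᵢ:
  1: x = 0.229, y = 0.634
  2: x = 0.079, y = 0.092
  3: x = 0.589, y = 0.245
  4: x = 0.102, y = 0.029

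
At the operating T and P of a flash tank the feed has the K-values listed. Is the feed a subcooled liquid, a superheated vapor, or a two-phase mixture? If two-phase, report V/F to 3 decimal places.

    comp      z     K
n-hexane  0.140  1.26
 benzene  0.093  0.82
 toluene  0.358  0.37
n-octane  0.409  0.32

ΣzᵢKᵢ = 0.516; Σzᵢ/Kᵢ = 2.470.
Since ΣzᵢKᵢ < 1 the mixture is below its bubble point — single liquid phase.

subcooled liquid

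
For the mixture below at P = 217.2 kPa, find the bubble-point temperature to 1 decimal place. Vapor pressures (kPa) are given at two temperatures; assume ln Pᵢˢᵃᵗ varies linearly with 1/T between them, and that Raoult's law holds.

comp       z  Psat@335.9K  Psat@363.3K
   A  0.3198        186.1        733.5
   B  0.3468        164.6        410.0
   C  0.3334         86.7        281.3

Bubble-point temperature: ΣzᵢPᵢˢᵃᵗ(T) = P. Interpolate ln Pᵢˢᵃᵗ = aᵢ + bᵢ/T.
  T = 335.9 K: ΣzᵢPᵢˢᵃᵗ = 145.50 kPa
  T = 363.3 K: ΣzᵢPᵢˢᵃᵗ = 470.55 kPa
  T = 349.6 K: ΣzᵢPᵢˢᵃᵗ = 266.37 kPa
  T = 342.8 K: ΣzᵢPᵢˢᵃᵗ = 198.22 kPa
  T = 346.2 K: ΣzᵢPᵢˢᵃᵗ = 230.04 kPa
  T = 344.5 K: ΣzᵢPᵢˢᵃᵗ = 213.60 kPa
Interpolating between 344.5 K and 346.2 K gives T ≈ 344.9 K.

T = 344.9 K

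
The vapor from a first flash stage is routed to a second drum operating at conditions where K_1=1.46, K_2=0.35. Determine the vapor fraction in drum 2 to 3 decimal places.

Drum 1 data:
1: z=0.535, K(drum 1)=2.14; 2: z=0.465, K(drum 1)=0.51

V/F (drum 2) = 0.214

Drum 1:
Material balance + equilibrium reduce to Σ zᵢ(Kᵢ−1)/(1+ψ₁(Kᵢ−1)) = 0.
Feasibility: ΣzᵢKᵢ = 1.382, Σzᵢ/Kᵢ = 1.162 — both > 1, two phases present.
Newton iteration, ψ₁⁰ = 0.66:
  ψ₁ = 0.660: g = 0.0113, g' = -0.470 → ψ₁ = 0.684
Converged at ψ₁ = 0.684.
Drum-1 compositions:
  1: x = 0.301, y = 0.643
  2: x = 0.699, y = 0.357
Drum-2 feed = drum-1 vapor: z₂ = (0.6433, 0.3567).
Drum 2:
Rachford–Rice: g(ψ₂) = Σ zᵢ(Kᵢ−1)/(1+ψ₂(Kᵢ−1)) = 0.
Feasibility: ΣzᵢKᵢ = 1.064, Σzᵢ/Kᵢ = 1.460 — both > 1, two phases present.
Iterate (Newton) starting at ψ₂ = 0.5:
  ψ₂ = 0.500: g = -0.1029, g' = -0.421 → ψ₂ = 0.255
  ψ₂ = 0.255: g = -0.0132, g' = -0.326 → ψ₂ = 0.215
  ψ₂ = 0.215: g = -0.0002, g' = -0.316 → ψ₂ = 0.214
Converged at ψ₂ = 0.214.
  1: x = 0.586, y = 0.855
  2: x = 0.414, y = 0.145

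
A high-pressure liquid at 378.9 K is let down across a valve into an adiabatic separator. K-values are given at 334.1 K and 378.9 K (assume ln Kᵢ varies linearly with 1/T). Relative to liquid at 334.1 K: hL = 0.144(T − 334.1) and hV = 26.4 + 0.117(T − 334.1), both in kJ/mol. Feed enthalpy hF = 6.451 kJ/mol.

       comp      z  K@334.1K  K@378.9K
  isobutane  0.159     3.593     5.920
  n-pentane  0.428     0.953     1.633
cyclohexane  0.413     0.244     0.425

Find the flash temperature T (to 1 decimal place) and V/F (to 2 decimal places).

Adiabatic flash: solve Rachford–Rice at each trial T, then check hF = ψ·hV(T) + (1−ψ)·hL(T).
  T = 334.1 K: K = (3.593, 0.953, 0.244), RR gives ψ = 0.069, H_out = 1.825 kJ/mol
  T = 378.9 K: K = (5.920, 1.633, 0.425), RR gives ψ = 0.649, H_out = 22.790 kJ/mol
  T = 356.5 K: K = (4.685, 1.269, 0.328), RR gives ψ = 0.347, H_out = 12.183 kJ/mol
  T = 345.3 K: K = (4.120, 1.105, 0.284), RR gives ψ = 0.205, H_out = 6.962 kJ/mol
  T = 339.7 K: K = (3.852, 1.027, 0.264), RR gives ψ = 0.136, H_out = 4.388 kJ/mol
  T = 342.5 K: K = (3.985, 1.066, 0.274), RR gives ψ = 0.171, H_out = 5.672 kJ/mol
  T = 343.9 K: K = (4.053, 1.085, 0.279), RR gives ψ = 0.188, H_out = 6.316 kJ/mol
Linear interpolation between T = 343.9 (H_out = 6.316) and T = 345.3 (H_out = 6.962) on hF = 6.451 gives T ≈ 344.2 K, at which ψ = 0.19.

T = 344.2 K, V/F = 0.19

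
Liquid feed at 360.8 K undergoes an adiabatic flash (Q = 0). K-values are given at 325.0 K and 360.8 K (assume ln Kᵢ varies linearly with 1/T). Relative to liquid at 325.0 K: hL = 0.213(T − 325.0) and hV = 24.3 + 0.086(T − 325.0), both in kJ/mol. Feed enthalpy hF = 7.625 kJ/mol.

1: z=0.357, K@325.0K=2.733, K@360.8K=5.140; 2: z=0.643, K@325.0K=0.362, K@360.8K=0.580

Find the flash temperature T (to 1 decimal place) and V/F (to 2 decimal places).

Adiabatic flash: solve Rachford–Rice at each trial T, then check hF = ψ·hV(T) + (1−ψ)·hL(T).
  T = 325.0 K: K = (2.733, 0.362), RR gives ψ = 0.189, H_out = 4.581 kJ/mol
  T = 360.8 K: K = (5.140, 0.580), RR gives ψ = 0.695, H_out = 21.348 kJ/mol
  T = 342.9 K: K = (3.810, 0.464), RR gives ψ = 0.437, H_out = 13.441 kJ/mol
  T = 333.9 K: K = (3.238, 0.411), RR gives ψ = 0.319, H_out = 9.280 kJ/mol
  T = 329.4 K: K = (2.976, 0.386), RR gives ψ = 0.256, H_out = 7.008 kJ/mol
  T = 331.6 K: K = (3.102, 0.398), RR gives ψ = 0.287, H_out = 8.141 kJ/mol
Linear interpolation between T = 329.4 (H_out = 7.008) and T = 331.6 (H_out = 8.141) on hF = 7.625 gives T ≈ 330.6 K, at which ψ = 0.27.

T = 330.6 K, V/F = 0.27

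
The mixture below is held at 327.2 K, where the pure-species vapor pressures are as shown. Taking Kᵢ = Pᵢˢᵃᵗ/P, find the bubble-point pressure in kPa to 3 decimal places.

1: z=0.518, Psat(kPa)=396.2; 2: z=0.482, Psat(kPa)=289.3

At the bubble point ψ → 0, so ΣzᵢKᵢ = 1 with Kᵢ = Pᵢˢᵃᵗ/P ⇒ P = ΣzᵢPᵢˢᵃᵗ.
P = 0.518·396.2 + 0.482·289.3 = 344.674 kPa

Pbub = 344.674 kPa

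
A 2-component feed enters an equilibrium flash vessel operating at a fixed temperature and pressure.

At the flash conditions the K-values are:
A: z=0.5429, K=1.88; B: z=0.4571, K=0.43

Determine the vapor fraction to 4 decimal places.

ψ = 0.4330

Let ψ = V/F and solve Σ zᵢ(Kᵢ−1)/(1+ψ(Kᵢ−1)) = 0.
Feasibility: ΣzᵢKᵢ = 1.2172, Σzᵢ/Kᵢ = 1.3518 — both > 1, two phases present.
Binary case is linear: z₁(K₁−1)(1+ψ(K₂−1)) + z₂(K₂−1)(1+ψ(K₁−1)) = 0
⇒ ψ = [z₁(K₁−1)+z₂(K₂−1)] / [−(K₁−1)(K₂−1)] = 0.21720/0.50160 = 0.4330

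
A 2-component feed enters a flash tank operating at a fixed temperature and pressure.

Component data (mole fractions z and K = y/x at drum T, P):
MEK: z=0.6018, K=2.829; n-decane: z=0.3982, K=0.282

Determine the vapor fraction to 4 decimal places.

Rachford–Rice: g(ψ) = Σ zᵢ(Kᵢ−1)/(1+ψ(Kᵢ−1)) = 0.
g(0) = ΣzᵢKᵢ − 1 = 0.8148 and g(1) = 1 − Σzᵢ/Kᵢ = -0.6248, so a root lies in (0, 1).
Iterate (Newton) starting at ψ = 0.5:
  ψ = 0.5000: g = 0.12889, g' = -1.0489 → ψ = 0.6229
  ψ = 0.6229: g = -0.00271, g' = -1.1117 → ψ = 0.6204
Converged at ψ = 0.6204.

ψ = 0.6204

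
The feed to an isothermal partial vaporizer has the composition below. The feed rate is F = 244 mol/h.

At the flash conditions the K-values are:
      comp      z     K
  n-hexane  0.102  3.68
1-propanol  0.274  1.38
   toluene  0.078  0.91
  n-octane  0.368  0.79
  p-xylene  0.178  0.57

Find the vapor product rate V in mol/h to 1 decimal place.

Let β = V/F and solve Σ zᵢ(Kᵢ−1)/(1+β(Kᵢ−1)) = 0.
Feasibility: ΣzᵢKᵢ = 1.217, Σzᵢ/Kᵢ = 1.090 — both > 1, two phases present.
Newton–Raphson from β = 0.44:
  β = 0.440: g = 0.0278, g' = -0.254 → β = 0.550
  β = 0.550: g = 0.0017, g' = -0.225 → β = 0.557
Converged at β = 0.557.
Then V = β·F = 0.5572·244 = 136.0 mol/h and L = F − V = 108.0 mol/h.

V = 136.0 mol/h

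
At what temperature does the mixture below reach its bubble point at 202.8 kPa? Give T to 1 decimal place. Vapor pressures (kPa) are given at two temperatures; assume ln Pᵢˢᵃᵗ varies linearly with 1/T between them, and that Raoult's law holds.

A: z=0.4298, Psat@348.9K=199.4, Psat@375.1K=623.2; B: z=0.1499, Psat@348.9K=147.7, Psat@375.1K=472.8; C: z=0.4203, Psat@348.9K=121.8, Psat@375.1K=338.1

Bubble-point temperature: ΣzᵢPᵢˢᵃᵗ(T) = P. Interpolate ln Pᵢˢᵃᵗ = aᵢ + bᵢ/T.
  T = 348.9 K: ΣzᵢPᵢˢᵃᵗ = 159.03 kPa
  T = 375.1 K: ΣzᵢPᵢˢᵃᵗ = 480.83 kPa
  T = 362.0 K: ΣzᵢPᵢˢᵃᵗ = 282.00 kPa
  T = 355.4 K: ΣzᵢPᵢˢᵃᵗ = 212.41 kPa
  T = 352.1 K: ΣzᵢPᵢˢᵃᵗ = 183.62 kPa
  T = 353.8 K: ΣzᵢPᵢˢᵃᵗ = 197.99 kPa
Interpolating between 353.8 K and 355.4 K gives T ≈ 354.3 K.

T = 354.3 K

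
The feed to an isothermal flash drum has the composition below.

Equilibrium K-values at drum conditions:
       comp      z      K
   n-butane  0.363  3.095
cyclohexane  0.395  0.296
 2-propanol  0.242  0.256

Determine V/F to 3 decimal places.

Material balance + equilibrium reduce to Σ zᵢ(Kᵢ−1)/(1+V/F(Kᵢ−1)) = 0.
g(0) = ΣzᵢKᵢ − 1 = 0.302 and g(1) = 1 − Σzᵢ/Kᵢ = -1.397, so a root lies in (0, 1).
Newton iteration, V/F⁰ = 0.5:
  V/F = 0.500: g = -0.3444, g' = -1.186 → V/F = 0.210
  V/F = 0.210: g = -0.0111, g' = -1.227 → V/F = 0.201
Converged at V/F = 0.201.

V/F = 0.201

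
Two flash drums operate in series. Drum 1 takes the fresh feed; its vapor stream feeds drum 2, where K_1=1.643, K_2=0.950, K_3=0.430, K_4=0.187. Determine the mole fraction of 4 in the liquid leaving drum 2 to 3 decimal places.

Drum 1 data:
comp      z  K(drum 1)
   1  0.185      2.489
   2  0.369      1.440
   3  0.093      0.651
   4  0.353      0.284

Drum 1:
Newton iteration, ψ₁⁰ = 0.5:
  ψ₁ = 0.500: g = -0.1420, g' = -0.638 → ψ₁ = 0.278
  ψ₁ = 0.278: g = -0.0118, g' = -0.558 → ψ₁ = 0.256
Converged at ψ₁ = 0.256.
Drum-1 compositions:
  1: x = 0.134, y = 0.333
  2: x = 0.332, y = 0.477
  3: x = 0.102, y = 0.066
  4: x = 0.432, y = 0.123
Drum-2 feed = drum-1 vapor: z₂ = (0.3332, 0.4775, 0.0665, 0.1228).
Drum 2:
Material balance + equilibrium reduce to Σ zᵢ(Kᵢ−1)/(1+ψ₂(Kᵢ−1)) = 0.
Check two-phase: ΣzᵢKᵢ = 1.053 > 1 and Σzᵢ/Kᵢ = 1.517 > 1, so g(0) = 0.053 > 0 and g(1) = -0.517 < 0.
Newton iteration, ψ₂⁰ = 0.44:
  ψ₂ = 0.440: g = -0.0634, g' = -0.320 → ψ₂ = 0.242
  ψ₂ = 0.242: g = -0.0070, g' = -0.259 → ψ₂ = 0.215
Converged at ψ₂ = 0.215.
  1: x = 0.293, y = 0.481
  2: x = 0.483, y = 0.459
  3: x = 0.076, y = 0.033
  4: x = 0.149, y = 0.028

x_4 (drum 2) = 0.149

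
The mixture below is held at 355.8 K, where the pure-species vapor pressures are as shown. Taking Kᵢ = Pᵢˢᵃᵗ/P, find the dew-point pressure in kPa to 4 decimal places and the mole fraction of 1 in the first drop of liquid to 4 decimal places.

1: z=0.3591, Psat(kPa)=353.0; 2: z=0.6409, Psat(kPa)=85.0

Pdew = 116.8596 kPa, x_1 = 0.1189

At the dew point ψ → 1, so Σzᵢ/Kᵢ = 1 with Kᵢ = Pᵢˢᵃᵗ/P ⇒ 1/P = Σzᵢ/Pᵢˢᵃᵗ.
1/P = 0.3591/353.0 + 0.6409/85.0 = 0.0085573 ⇒ P = 116.8596 kPa
xᵢ = zᵢP/Pᵢˢᵃᵗ ⇒ x_1 = 0.3591·116.8596/353.0 = 0.1189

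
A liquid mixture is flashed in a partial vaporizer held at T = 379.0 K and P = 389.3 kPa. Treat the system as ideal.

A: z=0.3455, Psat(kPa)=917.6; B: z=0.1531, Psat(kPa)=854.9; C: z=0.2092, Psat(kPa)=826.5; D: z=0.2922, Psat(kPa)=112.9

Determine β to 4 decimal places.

β = 0.7629

Raoult's law: Kᵢ = Pᵢˢᵃᵗ/P = Pᵢˢᵃᵗ/389.3.
  K_A = 917.6/389.3 = 2.357051, K_B = 854.9/389.3 = 2.195993, K_C = 826.5/389.3 = 2.123041, K_D = 112.9/389.3 = 0.290008
Let β = V/F and solve Σ zᵢ(Kᵢ−1)/(1+β(Kᵢ−1)) = 0.
g(0) = ΣzᵢKᵢ − 1 = 0.6794 and g(1) = 1 − Σzᵢ/Kᵢ = -0.3224, so a root lies in (0, 1).
Newton iteration, β⁰ = 0.65:
  β = 0.6500: g = 0.10269, g' = -0.8450 → β = 0.7715
  β = 0.7715: g = -0.00860, g' = -1.0071 → β = 0.7630
  β = 0.7630: g = -0.00007, g' = -0.9913 → β = 0.7629
Converged at β = 0.7629.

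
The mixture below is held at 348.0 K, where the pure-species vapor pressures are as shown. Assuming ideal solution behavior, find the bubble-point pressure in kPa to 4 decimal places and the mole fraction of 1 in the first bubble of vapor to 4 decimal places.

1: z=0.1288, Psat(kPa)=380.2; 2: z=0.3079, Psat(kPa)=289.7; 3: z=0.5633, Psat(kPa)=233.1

At the bubble point ψ → 0, so ΣzᵢKᵢ = 1 with Kᵢ = Pᵢˢᵃᵗ/P ⇒ P = ΣzᵢPᵢˢᵃᵗ.
P = 0.1288·380.2 + 0.3079·289.7 + 0.5633·233.1 = 269.4736 kPa
yᵢ = zᵢPᵢˢᵃᵗ/P ⇒ y_1 = 0.1288·380.2/269.4736 = 0.1817

Pbub = 269.4736 kPa, y_1 = 0.1817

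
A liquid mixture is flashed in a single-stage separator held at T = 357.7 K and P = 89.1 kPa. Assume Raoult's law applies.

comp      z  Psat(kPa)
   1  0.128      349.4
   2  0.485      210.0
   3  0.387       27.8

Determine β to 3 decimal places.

β = 0.647

Raoult's law: Kᵢ = Pᵢˢᵃᵗ/P = Pᵢˢᵃᵗ/89.1.
  K_1 = 349.4/89.1 = 3.92144, K_2 = 210.0/89.1 = 2.35690, K_3 = 27.8/89.1 = 0.31201
Let β = V/F and solve Σ zᵢ(Kᵢ−1)/(1+β(Kᵢ−1)) = 0.
Feasibility: ΣzᵢKᵢ = 1.766, Σzᵢ/Kᵢ = 1.479 — both > 1, two phases present.
Newton iteration, β⁰ = 0.5:
  β = 0.500: g = 0.1382, g' = -0.923 → β = 0.650
  β = 0.650: g = -0.0027, g' = -0.981 → β = 0.647
Converged at β = 0.647.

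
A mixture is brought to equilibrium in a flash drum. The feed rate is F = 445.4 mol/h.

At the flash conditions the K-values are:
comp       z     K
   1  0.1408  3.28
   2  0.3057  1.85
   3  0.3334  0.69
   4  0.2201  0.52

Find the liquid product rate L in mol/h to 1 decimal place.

L = 139.2 mol/h

Rachford–Rice: g(ψ) = Σ zᵢ(Kᵢ−1)/(1+ψ(Kᵢ−1)) = 0.
Check two-phase: ΣzᵢKᵢ = 1.3719 > 1 and Σzᵢ/Kᵢ = 1.1146 > 1, so g(0) = 0.3719 > 0 and g(1) = -0.1146 < 0.
Newton iteration, ψ⁰ = 0.52:
  ψ = 0.5200: g = 0.06307, g' = -0.3950 → ψ = 0.6797
  ψ = 0.6797: g = 0.00286, g' = -0.3645 → ψ = 0.6875
Converged at ψ = 0.6875.
Then V = ψ·F = 0.6875·445.4 = 306.2 mol/h and L = F − V = 139.2 mol/h.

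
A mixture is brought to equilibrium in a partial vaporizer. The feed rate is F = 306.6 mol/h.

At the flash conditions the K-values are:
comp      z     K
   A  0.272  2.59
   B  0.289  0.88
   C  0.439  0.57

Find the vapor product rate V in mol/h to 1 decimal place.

V = 122.6 mol/h

Material balance + equilibrium reduce to Σ zᵢ(Kᵢ−1)/(1+ψ(Kᵢ−1)) = 0.
Feasibility: ΣzᵢKᵢ = 1.209, Σzᵢ/Kᵢ = 1.204 — both > 1, two phases present.
Newton iteration, ψ⁰ = 0.49:
  ψ = 0.490: g = -0.0329, g' = -0.352 → ψ = 0.397
  ψ = 0.397: g = 0.0013, g' = -0.381 → ψ = 0.400
Converged at ψ = 0.400.
Then V = ψ·F = 0.3998·306.6 = 122.6 mol/h and L = F − V = 184.0 mol/h.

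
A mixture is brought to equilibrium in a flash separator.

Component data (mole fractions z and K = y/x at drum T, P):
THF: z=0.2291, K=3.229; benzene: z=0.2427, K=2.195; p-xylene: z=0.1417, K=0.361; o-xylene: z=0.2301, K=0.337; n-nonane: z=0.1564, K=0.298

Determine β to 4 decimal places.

Rachford–Rice: g(β) = Σ zᵢ(Kᵢ−1)/(1+β(Kᵢ−1)) = 0.
g(0) = ΣzᵢKᵢ − 1 = 0.4478 and g(1) = 1 − Σzᵢ/Kᵢ = -0.7817, so a root lies in (0, 1).
Iterate (Newton) starting at β = 0.5:
  β = 0.5000: g = -0.10738, g' = -0.9247 → β = 0.3839
  β = 0.3839: g = -0.00089, g' = -0.9214 → β = 0.3829
Converged at β = 0.3829.

β = 0.3829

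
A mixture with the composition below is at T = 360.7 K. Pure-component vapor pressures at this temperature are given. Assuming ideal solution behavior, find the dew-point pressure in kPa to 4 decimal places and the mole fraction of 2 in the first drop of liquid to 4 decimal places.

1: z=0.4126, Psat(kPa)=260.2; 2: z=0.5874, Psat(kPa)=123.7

At the dew point ψ → 1, so Σzᵢ/Kᵢ = 1 with Kᵢ = Pᵢˢᵃᵗ/P ⇒ 1/P = Σzᵢ/Pᵢˢᵃᵗ.
1/P = 0.4126/260.2 + 0.5874/123.7 = 0.0063343 ⇒ P = 157.8709 kPa
xᵢ = zᵢP/Pᵢˢᵃᵗ ⇒ x_2 = 0.5874·157.8709/123.7 = 0.7497

Pdew = 157.8709 kPa, x_2 = 0.7497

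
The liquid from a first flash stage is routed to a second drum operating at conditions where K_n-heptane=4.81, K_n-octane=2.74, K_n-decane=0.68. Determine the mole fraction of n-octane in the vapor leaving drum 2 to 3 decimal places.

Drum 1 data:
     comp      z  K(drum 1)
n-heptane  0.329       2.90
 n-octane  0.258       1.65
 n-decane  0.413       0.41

y_n-octane (drum 2) = 0.216

Drum 1:
Newton–Raphson from ψ₁ = 0.5:
  ψ₁ = 0.500: g = 0.1015, g' = -0.664 → ψ₁ = 0.653
Converged at ψ₁ = 0.653.
Drum-1 compositions:
  n-heptane: x = 0.147, y = 0.426
  n-octane: x = 0.181, y = 0.299
  n-decane: x = 0.672, y = 0.276
Drum-2 feed = drum-1 liquid: z₂ = (0.1468, 0.1811, 0.6721).
Drum 2:
Material balance + equilibrium reduce to Σ zᵢ(Kᵢ−1)/(1+ψ₂(Kᵢ−1)) = 0.
Check two-phase: ΣzᵢKᵢ = 1.659 > 1 and Σzᵢ/Kᵢ = 1.085 > 1, so g(0) = 0.659 > 0 and g(1) = -0.085 < 0.
Newton iteration, ψ₂⁰ = 0.69:
  ψ₂ = 0.690: g = 0.0212, g' = -0.388 → ψ₂ = 0.745
  ψ₂ = 0.745: g = 0.0006, g' = -0.367 → ψ₂ = 0.746
Converged at ψ₂ = 0.746.
  n-heptane: x = 0.038, y = 0.184
  n-octane: x = 0.079, y = 0.216
  n-decane: x = 0.883, y = 0.600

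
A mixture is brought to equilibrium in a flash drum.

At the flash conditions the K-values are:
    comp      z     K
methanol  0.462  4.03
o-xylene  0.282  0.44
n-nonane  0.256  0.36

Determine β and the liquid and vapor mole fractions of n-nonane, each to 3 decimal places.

Rachford–Rice: g(β) = Σ zᵢ(Kᵢ−1)/(1+β(Kᵢ−1)) = 0.
Check two-phase: ΣzᵢKᵢ = 2.078 > 1 and Σzᵢ/Kᵢ = 1.467 > 1, so g(0) = 1.078 > 0 and g(1) = -0.467 < 0.
Newton–Raphson from β = 0.57:
  β = 0.570: g = 0.0234, g' = -1.021 → β = 0.593
Converged at β = 0.593.
Compositions from xᵢ = zᵢ/(1+β(Kᵢ−1)), yᵢ = Kᵢxᵢ:
  methanol: x = 0.165, y = 0.666
  o-xylene: x = 0.422, y = 0.186
  n-nonane: x = 0.413, y = 0.149

β = 0.593, x_n-nonane = 0.413, y_n-nonane = 0.149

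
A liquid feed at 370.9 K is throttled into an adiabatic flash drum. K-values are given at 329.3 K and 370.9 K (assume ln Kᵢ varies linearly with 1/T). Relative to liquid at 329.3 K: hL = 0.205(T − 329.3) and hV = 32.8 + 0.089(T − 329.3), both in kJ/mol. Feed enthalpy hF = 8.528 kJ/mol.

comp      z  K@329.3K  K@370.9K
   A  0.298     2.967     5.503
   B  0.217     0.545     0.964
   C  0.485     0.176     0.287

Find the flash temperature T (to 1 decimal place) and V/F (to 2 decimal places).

Adiabatic flash: solve Rachford–Rice at each trial T, then check hF = ψ·hV(T) + (1−ψ)·hL(T).
  T = 329.3 K: K = (2.967, 0.545, 0.176), RR gives ψ = 0.062, H_out = 2.026 kJ/mol
  T = 370.9 K: K = (5.503, 0.964, 0.287), RR gives ψ = 0.390, H_out = 19.437 kJ/mol
  T = 350.1 K: K = (4.116, 0.737, 0.228), RR gives ψ = 0.248, H_out = 11.793 kJ/mol
  T = 339.7 K: K = (3.512, 0.637, 0.201), RR gives ψ = 0.164, H_out = 7.324 kJ/mol
  T = 344.9 K: K = (3.806, 0.686, 0.214), RR gives ψ = 0.208, H_out = 9.637 kJ/mol
  T = 342.3 K: K = (3.657, 0.661, 0.208), RR gives ψ = 0.187, H_out = 8.503 kJ/mol
  T = 343.6 K: K = (3.731, 0.673, 0.211), RR gives ψ = 0.197, H_out = 9.075 kJ/mol
Linear interpolation between T = 342.3 (H_out = 8.503) and T = 343.6 (H_out = 9.075) on hF = 8.528 gives T ≈ 342.4 K, at which ψ = 0.19.

T = 342.4 K, V/F = 0.19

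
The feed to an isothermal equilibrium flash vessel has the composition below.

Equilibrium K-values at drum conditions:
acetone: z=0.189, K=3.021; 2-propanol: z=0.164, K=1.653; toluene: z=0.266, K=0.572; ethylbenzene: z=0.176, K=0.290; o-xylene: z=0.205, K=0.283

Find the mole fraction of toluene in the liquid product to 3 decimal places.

Iterate (Newton) starting at ψ = 0.5:
  ψ = 0.500: g = -0.2970, g' = -0.779 → ψ = 0.119
  ψ = 0.119: g = -0.0096, g' = -0.848 → ψ = 0.107
Converged at ψ = 0.107.
Compositions from xᵢ = zᵢ/(1+ψ(Kᵢ−1)), yᵢ = Kᵢxᵢ:
  acetone: x = 0.155, y = 0.469
  2-propanol: x = 0.153, y = 0.253
  toluene: x = 0.279, y = 0.159
  ethylbenzene: x = 0.191, y = 0.055
  o-xylene: x = 0.222, y = 0.063

x_toluene = 0.279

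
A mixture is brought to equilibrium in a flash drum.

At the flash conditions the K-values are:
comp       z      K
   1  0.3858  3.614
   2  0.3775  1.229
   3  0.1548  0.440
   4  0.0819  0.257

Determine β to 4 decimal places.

Let β = V/F and solve Σ zᵢ(Kᵢ−1)/(1+β(Kᵢ−1)) = 0.
g(0) = ΣzᵢKᵢ − 1 = 0.9474 and g(1) = 1 − Σzᵢ/Kᵢ = -0.0844, so a root lies in (0, 1).
Iterate (Newton) starting at β = 0.64:
  β = 0.6400: g = 0.20155, g' = -0.6663 → β = 0.9425
  β = 0.9425: g = -0.02434, g' = -0.9541 → β = 0.9170
  β = 0.9170: g = -0.00081, g' = -0.8923 → β = 0.9161
Converged at β = 0.9161.

β = 0.9161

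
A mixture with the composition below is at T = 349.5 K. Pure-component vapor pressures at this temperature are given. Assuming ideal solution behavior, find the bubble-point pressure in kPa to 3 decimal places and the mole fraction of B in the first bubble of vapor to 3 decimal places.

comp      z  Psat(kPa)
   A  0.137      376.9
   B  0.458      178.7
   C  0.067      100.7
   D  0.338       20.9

Pbub = 147.291 kPa, y_B = 0.556

At the bubble point ψ → 0, so ΣzᵢKᵢ = 1 with Kᵢ = Pᵢˢᵃᵗ/P ⇒ P = ΣzᵢPᵢˢᵃᵗ.
P = 0.137·376.9 + 0.458·178.7 + 0.067·100.7 + 0.338·20.9 = 147.291 kPa
yᵢ = zᵢPᵢˢᵃᵗ/P ⇒ y_B = 0.458·178.7/147.291 = 0.556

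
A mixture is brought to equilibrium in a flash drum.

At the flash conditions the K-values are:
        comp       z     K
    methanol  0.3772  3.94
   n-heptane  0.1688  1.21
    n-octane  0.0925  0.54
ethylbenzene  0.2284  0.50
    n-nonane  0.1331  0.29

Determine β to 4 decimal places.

β = 0.6586

Rachford–Rice: g(β) = Σ zᵢ(Kᵢ−1)/(1+β(Kᵢ−1)) = 0.
g(0) = ΣzᵢKᵢ − 1 = 0.8932 and g(1) = 1 − Σzᵢ/Kᵢ = -0.3223, so a root lies in (0, 1).
Newton–Raphson from β = 0.68:
  β = 0.6800: g = -0.01689, g' = -0.7915 → β = 0.6587
  β = 0.6587: g = -0.00004, g' = -0.7878 → β = 0.6586
Converged at β = 0.6586.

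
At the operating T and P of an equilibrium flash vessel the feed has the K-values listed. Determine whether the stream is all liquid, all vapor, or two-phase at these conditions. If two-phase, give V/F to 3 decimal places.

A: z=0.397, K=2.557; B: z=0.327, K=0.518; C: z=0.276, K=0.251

ΣzᵢKᵢ = 1.254; Σzᵢ/Kᵢ = 1.886.
Both exceed 1, so a two-phase solution exists.
Rachford–Rice: g(ψ) = Σ zᵢ(Kᵢ−1)/(1+ψ(Kᵢ−1)) = 0.
Iterate (Newton) starting at ψ = 0.5:
  ψ = 0.500: g = -0.1906, g' = -0.832 → ψ = 0.271
  ψ = 0.271: g = -0.0059, g' = -0.820 → ψ = 0.264
Converged at ψ = 0.264.

two-phase, V/F = 0.264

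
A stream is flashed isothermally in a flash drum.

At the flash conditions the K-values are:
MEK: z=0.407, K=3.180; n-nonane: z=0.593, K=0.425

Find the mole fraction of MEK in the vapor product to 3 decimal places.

Newton iteration, β⁰ = 0.5:
  β = 0.500: g = -0.0540, g' = -0.829 → β = 0.435
  β = 0.435: g = 0.0008, g' = -0.858 → β = 0.436
Converged at β = 0.436.
Compositions from xᵢ = zᵢ/(1+β(Kᵢ−1)), yᵢ = Kᵢxᵢ:
  MEK: x = 0.209, y = 0.664
  n-nonane: x = 0.791, y = 0.336

y_MEK = 0.664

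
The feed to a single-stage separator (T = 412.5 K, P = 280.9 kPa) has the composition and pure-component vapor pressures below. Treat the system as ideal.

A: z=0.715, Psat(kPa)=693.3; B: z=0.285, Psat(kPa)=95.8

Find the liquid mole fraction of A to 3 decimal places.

x_A = 0.310

Raoult's law: Kᵢ = Pᵢˢᵃᵗ/P = Pᵢˢᵃᵗ/280.9.
  K_A = 693.3/280.9 = 2.46814, K_B = 95.8/280.9 = 0.34105
Material balance + equilibrium reduce to Σ zᵢ(Kᵢ−1)/(1+ψ(Kᵢ−1)) = 0.
g(0) = ΣzᵢKᵢ − 1 = 0.862 and g(1) = 1 − Σzᵢ/Kᵢ = -0.125, so a root lies in (0, 1).
Binary case is linear: z₁(K₁−1)(1+ψ(K₂−1)) + z₂(K₂−1)(1+ψ(K₁−1)) = 0
⇒ ψ = [z₁(K₁−1)+z₂(K₂−1)] / [−(K₁−1)(K₂−1)] = 0.8619/0.9674 = 0.891
Compositions from xᵢ = zᵢ/(1+ψ(Kᵢ−1)), yᵢ = Kᵢxᵢ:
  A: x = 0.310, y = 0.765
  B: x = 0.690, y = 0.235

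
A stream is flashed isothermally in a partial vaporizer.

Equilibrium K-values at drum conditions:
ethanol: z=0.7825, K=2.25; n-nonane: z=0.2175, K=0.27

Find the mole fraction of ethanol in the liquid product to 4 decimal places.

x_ethanol = 0.3687

Material balance + equilibrium reduce to Σ zᵢ(Kᵢ−1)/(1+ψ(Kᵢ−1)) = 0.
Check two-phase: ΣzᵢKᵢ = 1.8193 > 1 and Σzᵢ/Kᵢ = 1.1533 > 1, so g(0) = 0.8193 > 0 and g(1) = -0.1533 < 0.
Binary case is linear: z₁(K₁−1)(1+ψ(K₂−1)) + z₂(K₂−1)(1+ψ(K₁−1)) = 0
⇒ ψ = [z₁(K₁−1)+z₂(K₂−1)] / [−(K₁−1)(K₂−1)] = 0.81935/0.91250 = 0.8979
Compositions from xᵢ = zᵢ/(1+ψ(Kᵢ−1)), yᵢ = Kᵢxᵢ:
  ethanol: x = 0.3687, y = 0.8295
  n-nonane: x = 0.6313, y = 0.1705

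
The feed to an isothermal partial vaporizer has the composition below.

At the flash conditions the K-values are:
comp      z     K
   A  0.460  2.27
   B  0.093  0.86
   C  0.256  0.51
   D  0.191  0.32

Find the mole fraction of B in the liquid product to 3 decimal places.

x_B = 0.100

Rachford–Rice: g(V/F) = Σ zᵢ(Kᵢ−1)/(1+V/F(Kᵢ−1)) = 0.
Feasibility: ΣzᵢKᵢ = 1.316, Σzᵢ/Kᵢ = 1.410 — both > 1, two phases present.
Newton iteration, V/F⁰ = 0.5:
  V/F = 0.500: g = -0.0196, g' = -0.590 → V/F = 0.467
Converged at V/F = 0.467.
Compositions from xᵢ = zᵢ/(1+V/F(Kᵢ−1)), yᵢ = Kᵢxᵢ:
  A: x = 0.289, y = 0.656
  B: x = 0.100, y = 0.086
  C: x = 0.332, y = 0.169
  D: x = 0.280, y = 0.090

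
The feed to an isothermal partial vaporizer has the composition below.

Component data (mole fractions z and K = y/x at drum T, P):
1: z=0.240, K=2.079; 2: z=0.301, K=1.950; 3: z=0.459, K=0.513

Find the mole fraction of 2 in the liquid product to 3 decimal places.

Let ψ = V/F and solve Σ zᵢ(Kᵢ−1)/(1+ψ(Kᵢ−1)) = 0.
g(0) = ΣzᵢKᵢ − 1 = 0.321 and g(1) = 1 − Σzᵢ/Kᵢ = -0.165, so a root lies in (0, 1).
Newton–Raphson from ψ = 0.5:
  ψ = 0.500: g = 0.0666, g' = -0.433 → ψ = 0.654
Converged at ψ = 0.654.
Compositions from xᵢ = zᵢ/(1+ψ(Kᵢ−1)), yᵢ = Kᵢxᵢ:
  1: x = 0.141, y = 0.292
  2: x = 0.186, y = 0.362
  3: x = 0.674, y = 0.346

x_2 = 0.186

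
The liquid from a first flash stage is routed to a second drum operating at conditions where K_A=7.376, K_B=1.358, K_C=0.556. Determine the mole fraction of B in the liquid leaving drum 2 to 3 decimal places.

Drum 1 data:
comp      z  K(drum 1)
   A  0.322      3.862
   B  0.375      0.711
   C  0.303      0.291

Drum 1:
Material balance + equilibrium reduce to Σ zᵢ(Kᵢ−1)/(1+ψ₁(Kᵢ−1)) = 0.
g(0) = ΣzᵢKᵢ − 1 = 0.598 and g(1) = 1 − Σzᵢ/Kᵢ = -0.652, so a root lies in (0, 1).
Newton–Raphson from ψ₁ = 0.5:
  ψ₁ = 0.500: g = -0.0804, g' = -0.855 → ψ₁ = 0.406
  ψ₁ = 0.406: g = 0.0019, g' = -0.905 → ψ₁ = 0.408
Converged at ψ₁ = 0.408.
Drum-1 compositions:
  A: x = 0.149, y = 0.574
  B: x = 0.425, y = 0.302
  C: x = 0.426, y = 0.124
Drum-2 feed = drum-1 liquid: z₂ = (0.1485, 0.4251, 0.4263).
Drum 2:
Material balance + equilibrium reduce to Σ zᵢ(Kᵢ−1)/(1+ψ₂(Kᵢ−1)) = 0.
g(0) = ΣzᵢKᵢ − 1 = 0.910 and g(1) = 1 − Σzᵢ/Kᵢ = -0.100, so a root lies in (0, 1).
Newton iteration, ψ₂⁰ = 0.5:
  ψ₂ = 0.500: g = 0.1119, g' = -0.522 → ψ₂ = 0.714
  ψ₂ = 0.714: g = 0.0145, g' = -0.411 → ψ₂ = 0.750
Converged at ψ₂ = 0.750.
  A: x = 0.026, y = 0.189
  B: x = 0.335, y = 0.455
  C: x = 0.639, y = 0.355

x_B (drum 2) = 0.335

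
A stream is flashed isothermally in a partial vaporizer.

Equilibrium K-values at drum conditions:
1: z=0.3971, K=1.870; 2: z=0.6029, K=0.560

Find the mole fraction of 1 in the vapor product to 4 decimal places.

y_1 = 0.6281

Material balance + equilibrium reduce to Σ zᵢ(Kᵢ−1)/(1+β(Kᵢ−1)) = 0.
g(0) = ΣzᵢKᵢ − 1 = 0.0802 and g(1) = 1 − Σzᵢ/Kᵢ = -0.2890, so a root lies in (0, 1).
Binary case is linear: z₁(K₁−1)(1+β(K₂−1)) + z₂(K₂−1)(1+β(K₁−1)) = 0
⇒ β = [z₁(K₁−1)+z₂(K₂−1)] / [−(K₁−1)(K₂−1)] = 0.08020/0.38280 = 0.2095
Compositions from xᵢ = zᵢ/(1+β(Kᵢ−1)), yᵢ = Kᵢxᵢ:
  1: x = 0.3359, y = 0.6281
  2: x = 0.6641, y = 0.3719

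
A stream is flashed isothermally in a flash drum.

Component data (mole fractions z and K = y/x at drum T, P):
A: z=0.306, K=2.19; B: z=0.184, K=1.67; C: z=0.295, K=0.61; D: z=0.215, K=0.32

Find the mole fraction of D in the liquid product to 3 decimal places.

Newton iteration, β⁰ = 0.42:
  β = 0.420: g = -0.0032, g' = -0.502 → β = 0.414
Converged at β = 0.414.
Compositions from xᵢ = zᵢ/(1+β(Kᵢ−1)), yᵢ = Kᵢxᵢ:
  A: x = 0.205, y = 0.449
  B: x = 0.144, y = 0.241
  C: x = 0.352, y = 0.215
  D: x = 0.299, y = 0.096

x_D = 0.299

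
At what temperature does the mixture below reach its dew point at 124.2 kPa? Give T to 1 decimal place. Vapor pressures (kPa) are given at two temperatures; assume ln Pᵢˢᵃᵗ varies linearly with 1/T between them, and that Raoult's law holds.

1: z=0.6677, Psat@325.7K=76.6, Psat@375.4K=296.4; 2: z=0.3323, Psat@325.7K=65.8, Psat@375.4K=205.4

Dew-point temperature: Σzᵢ·P/Pᵢˢᵃᵗ(T) = 1. Interpolate ln Pᵢˢᵃᵗ = aᵢ + bᵢ/T.
  T = 325.7 K: ΣzᵢP/Pᵢˢᵃᵗ = 1.7098
  T = 375.4 K: ΣzᵢP/Pᵢˢᵃᵗ = 0.4807
  T = 350.5 K: ΣzᵢP/Pᵢˢᵃᵗ = 0.8667
  T = 338.1 K: ΣzᵢP/Pᵢˢᵃᵗ = 1.2018
  T = 344.3 K: ΣzᵢP/Pᵢˢᵃᵗ = 1.0175
  T = 347.4 K: ΣzᵢP/Pᵢˢᵃᵗ = 0.9383
  T = 345.9 K: ΣzᵢP/Pᵢˢᵃᵗ = 0.9756
Interpolating between 344.3 K and 345.9 K gives T ≈ 345.0 K.

T = 345.0 K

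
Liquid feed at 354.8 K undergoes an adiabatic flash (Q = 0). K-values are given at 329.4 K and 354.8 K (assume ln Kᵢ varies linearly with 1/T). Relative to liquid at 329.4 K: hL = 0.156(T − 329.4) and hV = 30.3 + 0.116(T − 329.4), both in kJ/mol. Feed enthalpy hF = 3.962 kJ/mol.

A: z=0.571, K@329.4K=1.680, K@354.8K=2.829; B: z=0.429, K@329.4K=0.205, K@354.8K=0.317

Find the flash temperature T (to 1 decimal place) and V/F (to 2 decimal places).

Adiabatic flash: solve Rachford–Rice at each trial T, then check hF = ψ·hV(T) + (1−ψ)·hL(T).
  T = 329.4 K: K = (1.680, 0.205), RR gives ψ = 0.087, H_out = 2.647 kJ/mol
  T = 354.8 K: K = (2.829, 0.317), RR gives ψ = 0.601, H_out = 21.576 kJ/mol
  T = 342.1 K: K = (2.201, 0.257), RR gives ψ = 0.411, H_out = 14.237 kJ/mol
  T = 335.8 K: K = (1.930, 0.230), RR gives ψ = 0.280, H_out = 9.426 kJ/mol
  T = 332.6 K: K = (1.802, 0.217), RR gives ψ = 0.195, H_out = 6.371 kJ/mol
  T = 331.0 K: K = (1.740, 0.211), RR gives ψ = 0.144, H_out = 4.610 kJ/mol
Linear interpolation between T = 329.4 (H_out = 2.647) and T = 331.0 (H_out = 4.610) on hF = 3.962 gives T ≈ 330.5 K, at which ψ = 0.13.

T = 330.5 K, V/F = 0.13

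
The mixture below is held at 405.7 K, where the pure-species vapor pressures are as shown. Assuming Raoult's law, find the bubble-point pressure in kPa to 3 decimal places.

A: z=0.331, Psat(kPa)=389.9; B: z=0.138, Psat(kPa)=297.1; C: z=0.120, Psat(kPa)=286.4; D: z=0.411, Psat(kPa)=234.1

Pbub = 300.640 kPa

At the bubble point ψ → 0, so ΣzᵢKᵢ = 1 with Kᵢ = Pᵢˢᵃᵗ/P ⇒ P = ΣzᵢPᵢˢᵃᵗ.
P = 0.331·389.9 + 0.138·297.1 + 0.120·286.4 + 0.411·234.1 = 300.640 kPa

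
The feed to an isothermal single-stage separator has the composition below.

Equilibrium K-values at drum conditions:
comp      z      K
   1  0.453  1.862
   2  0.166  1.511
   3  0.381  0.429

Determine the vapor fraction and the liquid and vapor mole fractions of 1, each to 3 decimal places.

Rachford–Rice: g(ψ) = Σ zᵢ(Kᵢ−1)/(1+ψ(Kᵢ−1)) = 0.
Feasibility: ΣzᵢKᵢ = 1.258, Σzᵢ/Kᵢ = 1.241 — both > 1, two phases present.
Newton–Raphson from ψ = 0.5:
  ψ = 0.500: g = 0.0360, g' = -0.435 → ψ = 0.583
  ψ = 0.583: g = -0.0007, g' = -0.454 → ψ = 0.581
Converged at ψ = 0.581.
Compositions from xᵢ = zᵢ/(1+ψ(Kᵢ−1)), yᵢ = Kᵢxᵢ:
  1: x = 0.302, y = 0.562
  2: x = 0.128, y = 0.193
  3: x = 0.570, y = 0.245

ψ = 0.581, x_1 = 0.302, y_1 = 0.562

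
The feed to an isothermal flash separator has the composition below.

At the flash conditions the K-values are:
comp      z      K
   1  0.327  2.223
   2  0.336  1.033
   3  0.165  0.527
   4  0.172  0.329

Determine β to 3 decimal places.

Material balance + equilibrium reduce to Σ zᵢ(Kᵢ−1)/(1+β(Kᵢ−1)) = 0.
g(0) = ΣzᵢKᵢ − 1 = 0.218 and g(1) = 1 − Σzᵢ/Kᵢ = -0.308, so a root lies in (0, 1).
Newton–Raphson from β = 0.5:
  β = 0.500: g = -0.0168, g' = -0.427 → β = 0.461
  β = 0.461: g = -0.0001, g' = -0.423 → β = 0.460
Converged at β = 0.460.

β = 0.460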